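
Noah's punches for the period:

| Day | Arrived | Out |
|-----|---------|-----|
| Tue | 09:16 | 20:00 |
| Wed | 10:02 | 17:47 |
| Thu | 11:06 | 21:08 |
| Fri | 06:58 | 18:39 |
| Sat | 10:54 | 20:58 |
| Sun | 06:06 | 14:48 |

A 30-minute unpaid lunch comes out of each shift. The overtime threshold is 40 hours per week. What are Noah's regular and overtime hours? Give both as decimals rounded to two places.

Regular 40.00 hours, overtime 15.97 hours

Tue: 09:16–20:00 = 10 h 44 min; less 30 min break → 10 h 14 min
Wed: 10:02–17:47 = 7 h 45 min; less 30 min break → 7 h 15 min
Thu: 11:06–21:08 = 10 h 2 min; less 30 min break → 9 h 32 min
Fri: 06:58–18:39 = 11 h 41 min; less 30 min break → 11 h 11 min
Sat: 10:54–20:58 = 10 h 4 min; less 30 min break → 9 h 34 min
Sun: 06:06–14:48 = 8 h 42 min; less 30 min break → 8 h 12 min
Total worked: 55 h 58 min = 55.97 h.
Threshold 40 h → overtime 15 h 58 min, regular 40 h 0 min.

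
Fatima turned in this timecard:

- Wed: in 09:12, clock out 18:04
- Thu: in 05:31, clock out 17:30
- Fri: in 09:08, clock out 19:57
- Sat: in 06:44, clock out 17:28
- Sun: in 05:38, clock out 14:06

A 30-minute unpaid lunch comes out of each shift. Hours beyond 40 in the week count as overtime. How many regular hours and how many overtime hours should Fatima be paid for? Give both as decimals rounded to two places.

Wed: 09:12–18:04 = 8 h 52 min; less 30 min break → 8 h 22 min
Thu: 05:31–17:30 = 11 h 59 min; less 30 min break → 11 h 29 min
Fri: 09:08–19:57 = 10 h 49 min; less 30 min break → 10 h 19 min
Sat: 06:44–17:28 = 10 h 44 min; less 30 min break → 10 h 14 min
Sun: 05:38–14:06 = 8 h 28 min; less 30 min break → 7 h 58 min
Total worked: 48 h 22 min = 48.37 h.
Threshold 40 h → overtime 8 h 22 min, regular 40 h 0 min.

Regular 40.00 hours, overtime 8.37 hours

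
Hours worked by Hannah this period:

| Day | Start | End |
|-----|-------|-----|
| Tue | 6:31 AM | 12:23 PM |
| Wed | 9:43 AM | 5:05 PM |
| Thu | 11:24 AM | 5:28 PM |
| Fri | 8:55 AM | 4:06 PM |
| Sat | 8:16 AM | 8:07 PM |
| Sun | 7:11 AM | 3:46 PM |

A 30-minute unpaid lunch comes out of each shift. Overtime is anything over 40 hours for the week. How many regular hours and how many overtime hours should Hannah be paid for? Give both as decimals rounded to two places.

Regular 40.00 hours, overtime 3.92 hours

Tue: 6:31 AM–12:23 PM = 5 h 52 min; less 30 min break → 5 h 22 min
Wed: 9:43 AM–5:05 PM = 7 h 22 min; less 30 min break → 6 h 52 min
Thu: 11:24 AM–5:28 PM = 6 h 4 min; less 30 min break → 5 h 34 min
Fri: 8:55 AM–4:06 PM = 7 h 11 min; less 30 min break → 6 h 41 min
Sat: 8:16 AM–8:07 PM = 11 h 51 min; less 30 min break → 11 h 21 min
Sun: 7:11 AM–3:46 PM = 8 h 35 min; less 30 min break → 8 h 5 min
Total worked: 43 h 55 min = 43.92 h.
Threshold 40 h → overtime 3 h 55 min, regular 40 h 0 min.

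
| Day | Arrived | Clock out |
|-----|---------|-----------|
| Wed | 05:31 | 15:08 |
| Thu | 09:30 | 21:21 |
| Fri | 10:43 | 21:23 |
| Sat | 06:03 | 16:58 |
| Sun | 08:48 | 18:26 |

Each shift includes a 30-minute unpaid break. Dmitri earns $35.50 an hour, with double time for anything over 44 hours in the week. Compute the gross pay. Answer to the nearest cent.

Wed: 05:31–15:08 = 9 h 37 min; less 30 min break → 9 h 7 min
Thu: 09:30–21:21 = 11 h 51 min; less 30 min break → 11 h 21 min
Fri: 10:43–21:23 = 10 h 40 min; less 30 min break → 10 h 10 min
Sat: 06:03–16:58 = 10 h 55 min; less 30 min break → 10 h 25 min
Sun: 08:48–18:26 = 9 h 38 min; less 30 min break → 9 h 8 min
Total worked: 50 h 11 min = 3011 min.
Regular 44 h 0 min = 2640 min at $35.50/h; overtime 6 h 11 min = 371 min at $71.00/h.
Pay = (2640 × $35.50 + 371 × $71.00) ÷ 60 = $2001.02.

$2001.02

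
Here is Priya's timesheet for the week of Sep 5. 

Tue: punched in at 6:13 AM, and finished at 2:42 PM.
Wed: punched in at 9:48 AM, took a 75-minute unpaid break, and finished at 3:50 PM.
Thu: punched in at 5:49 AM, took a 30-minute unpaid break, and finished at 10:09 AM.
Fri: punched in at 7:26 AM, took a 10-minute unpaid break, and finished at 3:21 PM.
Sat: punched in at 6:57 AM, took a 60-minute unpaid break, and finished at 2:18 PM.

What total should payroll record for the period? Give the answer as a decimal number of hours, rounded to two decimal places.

Tue: 6:13 AM–2:42 PM = 8 h 29 min
Wed: 9:48 AM–3:50 PM = 6 h 2 min; less 75 min break → 4 h 47 min
Thu: 5:49 AM–10:09 AM = 4 h 20 min; less 30 min break → 3 h 50 min
Fri: 7:26 AM–3:21 PM = 7 h 55 min; less 10 min break → 7 h 45 min
Sat: 6:57 AM–2:18 PM = 7 h 21 min; less 60 min break → 6 h 21 min
Total: 8 h 29 min + 4 h 47 min + 3 h 50 min + 7 h 45 min + 6 h 21 min = 31 h 12 min.

31.20 hours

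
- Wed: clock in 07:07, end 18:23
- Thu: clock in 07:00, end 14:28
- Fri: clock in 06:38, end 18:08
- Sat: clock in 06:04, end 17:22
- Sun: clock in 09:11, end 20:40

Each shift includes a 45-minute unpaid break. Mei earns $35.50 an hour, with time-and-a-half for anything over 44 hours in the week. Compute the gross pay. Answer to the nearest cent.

$1842.45

Wed: 07:07–18:23 = 11 h 16 min; less 45 min break → 10 h 31 min
Thu: 07:00–14:28 = 7 h 28 min; less 45 min break → 6 h 43 min
Fri: 06:38–18:08 = 11 h 30 min; less 45 min break → 10 h 45 min
Sat: 06:04–17:22 = 11 h 18 min; less 45 min break → 10 h 33 min
Sun: 09:11–20:40 = 11 h 29 min; less 45 min break → 10 h 44 min
Total worked: 49 h 16 min = 2956 min.
Regular 44 h 0 min = 2640 min at $35.50/h; overtime 5 h 16 min = 316 min at $53.25/h.
Pay = (2640 × $35.50 + 316 × $53.25) ÷ 60 = $1842.45.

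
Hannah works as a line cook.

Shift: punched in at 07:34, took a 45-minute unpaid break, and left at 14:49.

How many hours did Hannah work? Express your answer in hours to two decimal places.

Shift: 07:34–14:49 = 7 h 15 min; less 45 min break → 6 h 30 min

6.50 hours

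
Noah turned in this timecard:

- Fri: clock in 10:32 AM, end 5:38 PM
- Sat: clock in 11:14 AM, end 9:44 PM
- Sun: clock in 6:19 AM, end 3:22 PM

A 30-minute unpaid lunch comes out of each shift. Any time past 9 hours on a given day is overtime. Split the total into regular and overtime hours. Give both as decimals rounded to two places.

Fri: 10:32 AM–5:38 PM = 7 h 6 min; less 30 min break → 6 h 36 min
Sat: 11:14 AM–9:44 PM = 10 h 30 min; less 30 min break → 10 h 0 min
Sun: 6:19 AM–3:22 PM = 9 h 3 min; less 30 min break → 8 h 33 min
Fri reg 6 h 36 min / OT 0 h 0 min; Sat reg 9 h 0 min / OT 1 h 0 min; Sun reg 8 h 33 min / OT 0 h 0 min.
Totals: regular 24 h 9 min, overtime 1 h 0 min.

Regular 24.15 hours, overtime 1.00 hours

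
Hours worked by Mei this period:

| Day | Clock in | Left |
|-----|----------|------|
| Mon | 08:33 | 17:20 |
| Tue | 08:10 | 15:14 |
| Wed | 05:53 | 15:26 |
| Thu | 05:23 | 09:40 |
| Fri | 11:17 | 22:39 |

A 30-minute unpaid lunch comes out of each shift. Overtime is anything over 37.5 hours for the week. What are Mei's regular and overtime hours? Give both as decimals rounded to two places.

Mon: 08:33–17:20 = 8 h 47 min; less 30 min break → 8 h 17 min
Tue: 08:10–15:14 = 7 h 4 min; less 30 min break → 6 h 34 min
Wed: 05:53–15:26 = 9 h 33 min; less 30 min break → 9 h 3 min
Thu: 05:23–09:40 = 4 h 17 min; less 30 min break → 3 h 47 min
Fri: 11:17–22:39 = 11 h 22 min; less 30 min break → 10 h 52 min
Total worked: 38 h 33 min = 38.55 h.
Threshold 37.5 h → overtime 1 h 3 min, regular 37 h 30 min.

Regular 37.50 hours, overtime 1.05 hours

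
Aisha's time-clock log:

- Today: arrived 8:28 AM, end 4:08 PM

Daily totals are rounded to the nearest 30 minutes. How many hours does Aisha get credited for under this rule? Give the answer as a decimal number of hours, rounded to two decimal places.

Today: 8:28 AM–4:08 PM = 7 h 40 min → rounds to 7 h 30 min

7.50 hours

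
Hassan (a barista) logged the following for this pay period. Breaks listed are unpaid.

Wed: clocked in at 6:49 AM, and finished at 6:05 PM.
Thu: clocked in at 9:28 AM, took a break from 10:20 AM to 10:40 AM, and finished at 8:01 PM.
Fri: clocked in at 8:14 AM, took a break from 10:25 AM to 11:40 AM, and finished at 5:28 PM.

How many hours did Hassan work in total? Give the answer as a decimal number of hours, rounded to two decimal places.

Wed: 6:49 AM–6:05 PM = 11 h 16 min
Thu: 9:28 AM–8:01 PM = 10 h 33 min; less 20 min break → 10 h 13 min
Fri: 8:14 AM–5:28 PM = 9 h 14 min; less 75 min break → 7 h 59 min
Total: 11 h 16 min + 10 h 13 min + 7 h 59 min = 29 h 28 min.

29.47 hours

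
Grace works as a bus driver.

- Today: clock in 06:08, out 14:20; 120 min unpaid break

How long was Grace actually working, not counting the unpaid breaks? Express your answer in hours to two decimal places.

Today: 06:08–14:20 = 8 h 12 min; less 120 min break → 6 h 12 min

6.20 hours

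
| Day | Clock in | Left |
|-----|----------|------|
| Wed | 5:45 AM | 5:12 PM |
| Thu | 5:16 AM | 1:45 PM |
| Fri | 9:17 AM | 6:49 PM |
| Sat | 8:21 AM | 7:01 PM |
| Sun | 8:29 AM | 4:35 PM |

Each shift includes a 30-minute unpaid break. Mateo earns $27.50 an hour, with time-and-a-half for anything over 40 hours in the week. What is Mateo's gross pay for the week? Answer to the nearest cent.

$1336.50

Wed: 5:45 AM–5:12 PM = 11 h 27 min; less 30 min break → 10 h 57 min
Thu: 5:16 AM–1:45 PM = 8 h 29 min; less 30 min break → 7 h 59 min
Fri: 9:17 AM–6:49 PM = 9 h 32 min; less 30 min break → 9 h 2 min
Sat: 8:21 AM–7:01 PM = 10 h 40 min; less 30 min break → 10 h 10 min
Sun: 8:29 AM–4:35 PM = 8 h 6 min; less 30 min break → 7 h 36 min
Total worked: 45 h 44 min = 2744 min.
Regular 40 h 0 min = 2400 min at $27.50/h; overtime 5 h 44 min = 344 min at $41.25/h.
Pay = (2400 × $27.50 + 344 × $41.25) ÷ 60 = $1336.50.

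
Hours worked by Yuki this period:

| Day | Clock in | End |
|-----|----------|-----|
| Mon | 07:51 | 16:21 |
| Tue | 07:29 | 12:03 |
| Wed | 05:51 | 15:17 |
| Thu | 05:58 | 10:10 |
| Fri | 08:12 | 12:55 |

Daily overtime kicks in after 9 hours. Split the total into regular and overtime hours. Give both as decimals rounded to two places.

Regular 30.98 hours, overtime 0.43 hours

Mon: 07:51–16:21 = 8 h 30 min
Tue: 07:29–12:03 = 4 h 34 min
Wed: 05:51–15:17 = 9 h 26 min
Thu: 05:58–10:10 = 4 h 12 min
Fri: 08:12–12:55 = 4 h 43 min
Mon reg 8 h 30 min / OT 0 h 0 min; Tue reg 4 h 34 min / OT 0 h 0 min; Wed reg 9 h 0 min / OT 0 h 26 min; Thu reg 4 h 12 min / OT 0 h 0 min; Fri reg 4 h 43 min / OT 0 h 0 min.
Totals: regular 30 h 59 min, overtime 0 h 26 min.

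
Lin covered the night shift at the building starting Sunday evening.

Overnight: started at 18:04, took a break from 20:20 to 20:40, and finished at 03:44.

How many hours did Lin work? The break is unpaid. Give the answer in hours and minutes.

Overnight: 18:04 → midnight = 5 h 56 min; midnight → 03:44 = 3 h 44 min; span 9 h 40 min; less 20 min break → 9 h 20 min

9 h 20 min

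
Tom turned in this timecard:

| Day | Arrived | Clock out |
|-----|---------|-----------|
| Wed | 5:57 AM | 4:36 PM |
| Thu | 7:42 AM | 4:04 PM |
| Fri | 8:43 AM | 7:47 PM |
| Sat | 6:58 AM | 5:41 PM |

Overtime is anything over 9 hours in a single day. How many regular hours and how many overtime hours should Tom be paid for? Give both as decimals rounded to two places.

Regular 35.37 hours, overtime 5.43 hours

Wed: 5:57 AM–4:36 PM = 10 h 39 min
Thu: 7:42 AM–4:04 PM = 8 h 22 min
Fri: 8:43 AM–7:47 PM = 11 h 4 min
Sat: 6:58 AM–5:41 PM = 10 h 43 min
Wed reg 9 h 0 min / OT 1 h 39 min; Thu reg 8 h 22 min / OT 0 h 0 min; Fri reg 9 h 0 min / OT 2 h 4 min; Sat reg 9 h 0 min / OT 1 h 43 min.
Totals: regular 35 h 22 min, overtime 5 h 26 min.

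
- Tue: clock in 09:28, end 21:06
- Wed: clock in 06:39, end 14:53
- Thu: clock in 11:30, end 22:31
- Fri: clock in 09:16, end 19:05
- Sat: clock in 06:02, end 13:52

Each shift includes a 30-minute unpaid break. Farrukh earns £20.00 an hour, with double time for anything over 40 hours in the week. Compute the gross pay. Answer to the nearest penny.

Tue: 09:28–21:06 = 11 h 38 min; less 30 min break → 11 h 8 min
Wed: 06:39–14:53 = 8 h 14 min; less 30 min break → 7 h 44 min
Thu: 11:30–22:31 = 11 h 1 min; less 30 min break → 10 h 31 min
Fri: 09:16–19:05 = 9 h 49 min; less 30 min break → 9 h 19 min
Sat: 06:02–13:52 = 7 h 50 min; less 30 min break → 7 h 20 min
Total worked: 46 h 2 min = 2762 min.
Regular 40 h 0 min = 2400 min at £20.00/h; overtime 6 h 2 min = 362 min at £40.00/h.
Pay = (2400 × £20.00 + 362 × £40.00) ÷ 60 = £1041.33.

£1041.33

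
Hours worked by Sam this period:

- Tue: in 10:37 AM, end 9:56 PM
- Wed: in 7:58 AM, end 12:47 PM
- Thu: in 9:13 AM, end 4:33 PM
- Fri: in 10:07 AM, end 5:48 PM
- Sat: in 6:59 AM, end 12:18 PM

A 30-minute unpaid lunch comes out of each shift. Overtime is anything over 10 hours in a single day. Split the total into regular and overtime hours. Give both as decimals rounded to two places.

Tue: 10:37 AM–9:56 PM = 11 h 19 min; less 30 min break → 10 h 49 min
Wed: 7:58 AM–12:47 PM = 4 h 49 min; less 30 min break → 4 h 19 min
Thu: 9:13 AM–4:33 PM = 7 h 20 min; less 30 min break → 6 h 50 min
Fri: 10:07 AM–5:48 PM = 7 h 41 min; less 30 min break → 7 h 11 min
Sat: 6:59 AM–12:18 PM = 5 h 19 min; less 30 min break → 4 h 49 min
Tue reg 10 h 0 min / OT 0 h 49 min; Wed reg 4 h 19 min / OT 0 h 0 min; Thu reg 6 h 50 min / OT 0 h 0 min; Fri reg 7 h 11 min / OT 0 h 0 min; Sat reg 4 h 49 min / OT 0 h 0 min.
Totals: regular 33 h 9 min, overtime 0 h 49 min.

Regular 33.15 hours, overtime 0.82 hours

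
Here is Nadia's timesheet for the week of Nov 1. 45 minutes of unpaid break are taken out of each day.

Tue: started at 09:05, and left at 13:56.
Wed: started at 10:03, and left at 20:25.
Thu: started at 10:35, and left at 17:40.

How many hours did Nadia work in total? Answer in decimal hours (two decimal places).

Tue: 09:05–13:56 = 4 h 51 min; less 45 min break → 4 h 6 min
Wed: 10:03–20:25 = 10 h 22 min; less 45 min break → 9 h 37 min
Thu: 10:35–17:40 = 7 h 5 min; less 45 min break → 6 h 20 min
Total: 4 h 6 min + 9 h 37 min + 6 h 20 min = 20 h 3 min.

20.05 hours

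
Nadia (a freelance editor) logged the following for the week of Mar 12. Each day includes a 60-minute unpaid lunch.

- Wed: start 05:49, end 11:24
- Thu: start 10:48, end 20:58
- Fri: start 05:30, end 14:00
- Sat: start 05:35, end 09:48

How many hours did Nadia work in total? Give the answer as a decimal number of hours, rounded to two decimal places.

Wed: 05:49–11:24 = 5 h 35 min; less 60 min break → 4 h 35 min
Thu: 10:48–20:58 = 10 h 10 min; less 60 min break → 9 h 10 min
Fri: 05:30–14:00 = 8 h 30 min; less 60 min break → 7 h 30 min
Sat: 05:35–09:48 = 4 h 13 min; less 60 min break → 3 h 13 min
Total: 4 h 35 min + 9 h 10 min + 7 h 30 min + 3 h 13 min = 24 h 28 min.

24.47 hours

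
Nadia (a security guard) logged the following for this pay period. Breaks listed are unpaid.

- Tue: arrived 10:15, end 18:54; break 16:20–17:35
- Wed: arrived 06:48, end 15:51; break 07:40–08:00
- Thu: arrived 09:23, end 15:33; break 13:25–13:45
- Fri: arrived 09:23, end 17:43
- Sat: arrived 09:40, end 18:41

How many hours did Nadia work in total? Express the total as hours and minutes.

39 h 18 min

Tue: 10:15–18:54 = 8 h 39 min; less 75 min break → 7 h 24 min
Wed: 06:48–15:51 = 9 h 3 min; less 20 min break → 8 h 43 min
Thu: 09:23–15:33 = 6 h 10 min; less 20 min break → 5 h 50 min
Fri: 09:23–17:43 = 8 h 20 min
Sat: 09:40–18:41 = 9 h 1 min
Total: 7 h 24 min + 8 h 43 min + 5 h 50 min + 8 h 20 min + 9 h 1 min = 39 h 18 min.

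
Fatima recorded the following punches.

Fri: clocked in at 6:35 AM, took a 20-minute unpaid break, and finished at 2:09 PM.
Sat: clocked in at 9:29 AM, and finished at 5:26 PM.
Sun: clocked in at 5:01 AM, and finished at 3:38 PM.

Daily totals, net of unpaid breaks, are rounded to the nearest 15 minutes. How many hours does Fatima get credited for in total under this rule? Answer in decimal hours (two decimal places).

Fri: 6:35 AM–2:09 PM = 7 h 34 min − 20 min = 7 h 14 min → rounds to 7 h 15 min
Sat: 9:29 AM–5:26 PM = 7 h 57 min → rounds to 8 h 0 min
Sun: 5:01 AM–3:38 PM = 10 h 37 min → rounds to 10 h 30 min
Total credited: 25 h 45 min.

25.75 hours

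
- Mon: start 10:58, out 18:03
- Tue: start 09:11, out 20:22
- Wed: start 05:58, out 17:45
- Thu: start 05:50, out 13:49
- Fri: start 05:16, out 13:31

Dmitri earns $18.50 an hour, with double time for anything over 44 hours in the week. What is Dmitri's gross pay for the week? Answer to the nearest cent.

Mon: 10:58–18:03 = 7 h 5 min
Tue: 09:11–20:22 = 11 h 11 min
Wed: 05:58–17:45 = 11 h 47 min
Thu: 05:50–13:49 = 7 h 59 min
Fri: 05:16–13:31 = 8 h 15 min
Total worked: 46 h 17 min = 2777 min.
Regular 44 h 0 min = 2640 min at $18.50/h; overtime 2 h 17 min = 137 min at $37.00/h.
Pay = (2640 × $18.50 + 137 × $37.00) ÷ 60 = $898.48.

$898.48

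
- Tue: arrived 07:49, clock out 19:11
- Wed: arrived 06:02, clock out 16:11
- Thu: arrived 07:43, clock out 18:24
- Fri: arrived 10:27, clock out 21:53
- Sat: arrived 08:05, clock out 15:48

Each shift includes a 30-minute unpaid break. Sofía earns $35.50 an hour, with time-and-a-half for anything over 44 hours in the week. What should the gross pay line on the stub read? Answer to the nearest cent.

Tue: 07:49–19:11 = 11 h 22 min; less 30 min break → 10 h 52 min
Wed: 06:02–16:11 = 10 h 9 min; less 30 min break → 9 h 39 min
Thu: 07:43–18:24 = 10 h 41 min; less 30 min break → 10 h 11 min
Fri: 10:27–21:53 = 11 h 26 min; less 30 min break → 10 h 56 min
Sat: 08:05–15:48 = 7 h 43 min; less 30 min break → 7 h 13 min
Total worked: 48 h 51 min = 2931 min.
Regular 44 h 0 min = 2640 min at $35.50/h; overtime 4 h 51 min = 291 min at $53.25/h.
Pay = (2640 × $35.50 + 291 × $53.25) ÷ 60 = $1820.26.

$1820.26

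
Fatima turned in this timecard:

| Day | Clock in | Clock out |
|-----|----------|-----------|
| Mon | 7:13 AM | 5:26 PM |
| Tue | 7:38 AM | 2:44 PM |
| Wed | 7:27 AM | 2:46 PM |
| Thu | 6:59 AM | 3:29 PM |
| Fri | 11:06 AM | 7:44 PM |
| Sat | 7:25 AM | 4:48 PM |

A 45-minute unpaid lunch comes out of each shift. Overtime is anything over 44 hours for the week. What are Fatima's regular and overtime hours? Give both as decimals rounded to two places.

Regular 44.00 hours, overtime 2.65 hours

Mon: 7:13 AM–5:26 PM = 10 h 13 min; less 45 min break → 9 h 28 min
Tue: 7:38 AM–2:44 PM = 7 h 6 min; less 45 min break → 6 h 21 min
Wed: 7:27 AM–2:46 PM = 7 h 19 min; less 45 min break → 6 h 34 min
Thu: 6:59 AM–3:29 PM = 8 h 30 min; less 45 min break → 7 h 45 min
Fri: 11:06 AM–7:44 PM = 8 h 38 min; less 45 min break → 7 h 53 min
Sat: 7:25 AM–4:48 PM = 9 h 23 min; less 45 min break → 8 h 38 min
Total worked: 46 h 39 min = 46.65 h.
Threshold 44 h → overtime 2 h 39 min, regular 44 h 0 min.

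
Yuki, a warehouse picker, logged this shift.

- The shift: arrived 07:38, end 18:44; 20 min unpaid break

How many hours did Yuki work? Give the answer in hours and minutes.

10 h 46 min

The shift: 07:38–18:44 = 11 h 6 min; less 20 min break → 10 h 46 min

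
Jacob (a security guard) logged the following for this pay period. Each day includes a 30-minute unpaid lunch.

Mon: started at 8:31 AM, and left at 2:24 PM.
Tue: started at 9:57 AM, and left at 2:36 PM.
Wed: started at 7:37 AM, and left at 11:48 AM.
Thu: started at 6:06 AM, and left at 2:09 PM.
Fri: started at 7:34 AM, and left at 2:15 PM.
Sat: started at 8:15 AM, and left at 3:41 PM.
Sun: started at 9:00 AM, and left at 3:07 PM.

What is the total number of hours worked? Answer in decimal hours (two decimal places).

39.50 hours

Mon: 8:31 AM–2:24 PM = 5 h 53 min; less 30 min break → 5 h 23 min
Tue: 9:57 AM–2:36 PM = 4 h 39 min; less 30 min break → 4 h 9 min
Wed: 7:37 AM–11:48 AM = 4 h 11 min; less 30 min break → 3 h 41 min
Thu: 6:06 AM–2:09 PM = 8 h 3 min; less 30 min break → 7 h 33 min
Fri: 7:34 AM–2:15 PM = 6 h 41 min; less 30 min break → 6 h 11 min
Sat: 8:15 AM–3:41 PM = 7 h 26 min; less 30 min break → 6 h 56 min
Sun: 9:00 AM–3:07 PM = 6 h 7 min; less 30 min break → 5 h 37 min
Total: 5 h 23 min + 4 h 9 min + 3 h 41 min + 7 h 33 min + 6 h 11 min + 6 h 56 min + 5 h 37 min = 39 h 30 min.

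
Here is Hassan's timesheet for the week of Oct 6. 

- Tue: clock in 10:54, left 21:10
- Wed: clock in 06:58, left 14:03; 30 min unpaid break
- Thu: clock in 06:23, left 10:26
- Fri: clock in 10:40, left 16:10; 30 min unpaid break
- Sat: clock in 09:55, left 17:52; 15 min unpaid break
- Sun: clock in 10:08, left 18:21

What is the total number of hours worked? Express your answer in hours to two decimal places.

41.82 hours

Tue: 10:54–21:10 = 10 h 16 min
Wed: 06:58–14:03 = 7 h 5 min; less 30 min break → 6 h 35 min
Thu: 06:23–10:26 = 4 h 3 min
Fri: 10:40–16:10 = 5 h 30 min; less 30 min break → 5 h 0 min
Sat: 09:55–17:52 = 7 h 57 min; less 15 min break → 7 h 42 min
Sun: 10:08–18:21 = 8 h 13 min
Total: 10 h 16 min + 6 h 35 min + 4 h 3 min + 5 h 0 min + 7 h 42 min + 8 h 13 min = 41 h 49 min.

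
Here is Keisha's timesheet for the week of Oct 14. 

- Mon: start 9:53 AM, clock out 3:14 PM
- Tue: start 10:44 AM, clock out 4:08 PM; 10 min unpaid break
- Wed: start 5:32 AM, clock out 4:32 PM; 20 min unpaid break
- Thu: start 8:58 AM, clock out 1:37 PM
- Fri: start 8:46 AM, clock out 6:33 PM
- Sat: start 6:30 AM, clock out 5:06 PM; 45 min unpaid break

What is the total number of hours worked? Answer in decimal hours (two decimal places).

Mon: 9:53 AM–3:14 PM = 5 h 21 min
Tue: 10:44 AM–4:08 PM = 5 h 24 min; less 10 min break → 5 h 14 min
Wed: 5:32 AM–4:32 PM = 11 h 0 min; less 20 min break → 10 h 40 min
Thu: 8:58 AM–1:37 PM = 4 h 39 min
Fri: 8:46 AM–6:33 PM = 9 h 47 min
Sat: 6:30 AM–5:06 PM = 10 h 36 min; less 45 min break → 9 h 51 min
Total: 5 h 21 min + 5 h 14 min + 10 h 40 min + 4 h 39 min + 9 h 47 min + 9 h 51 min = 45 h 32 min.

45.53 hours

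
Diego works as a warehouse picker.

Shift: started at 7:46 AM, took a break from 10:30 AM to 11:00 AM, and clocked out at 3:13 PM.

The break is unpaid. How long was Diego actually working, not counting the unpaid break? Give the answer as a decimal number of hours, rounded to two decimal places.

Shift: 7:46 AM–3:13 PM = 7 h 27 min; less 30 min break → 6 h 57 min

6.95 hours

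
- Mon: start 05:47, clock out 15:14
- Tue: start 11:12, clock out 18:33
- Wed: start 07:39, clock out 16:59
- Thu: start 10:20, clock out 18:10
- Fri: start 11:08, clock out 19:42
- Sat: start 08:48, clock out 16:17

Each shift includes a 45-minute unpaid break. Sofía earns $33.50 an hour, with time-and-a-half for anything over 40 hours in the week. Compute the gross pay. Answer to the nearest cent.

Mon: 05:47–15:14 = 9 h 27 min; less 45 min break → 8 h 42 min
Tue: 11:12–18:33 = 7 h 21 min; less 45 min break → 6 h 36 min
Wed: 07:39–16:59 = 9 h 20 min; less 45 min break → 8 h 35 min
Thu: 10:20–18:10 = 7 h 50 min; less 45 min break → 7 h 5 min
Fri: 11:08–19:42 = 8 h 34 min; less 45 min break → 7 h 49 min
Sat: 08:48–16:17 = 7 h 29 min; less 45 min break → 6 h 44 min
Total worked: 45 h 31 min = 2731 min.
Regular 40 h 0 min = 2400 min at $33.50/h; overtime 5 h 31 min = 331 min at $50.25/h.
Pay = (2400 × $33.50 + 331 × $50.25) ÷ 60 = $1617.21.

$1617.21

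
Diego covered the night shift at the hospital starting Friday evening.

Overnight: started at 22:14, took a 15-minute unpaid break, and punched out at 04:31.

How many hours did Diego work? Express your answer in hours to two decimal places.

Overnight: 22:14 → midnight = 1 h 46 min; midnight → 04:31 = 4 h 31 min; span 6 h 17 min; less 15 min break → 6 h 2 min

6.03 hours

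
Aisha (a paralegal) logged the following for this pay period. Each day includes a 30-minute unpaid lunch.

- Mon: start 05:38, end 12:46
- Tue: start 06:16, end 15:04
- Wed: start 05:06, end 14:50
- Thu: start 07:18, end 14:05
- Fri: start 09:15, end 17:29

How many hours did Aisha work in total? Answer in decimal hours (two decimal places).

38.18 hours

Mon: 05:38–12:46 = 7 h 8 min; less 30 min break → 6 h 38 min
Tue: 06:16–15:04 = 8 h 48 min; less 30 min break → 8 h 18 min
Wed: 05:06–14:50 = 9 h 44 min; less 30 min break → 9 h 14 min
Thu: 07:18–14:05 = 6 h 47 min; less 30 min break → 6 h 17 min
Fri: 09:15–17:29 = 8 h 14 min; less 30 min break → 7 h 44 min
Total: 6 h 38 min + 8 h 18 min + 9 h 14 min + 6 h 17 min + 7 h 44 min = 38 h 11 min.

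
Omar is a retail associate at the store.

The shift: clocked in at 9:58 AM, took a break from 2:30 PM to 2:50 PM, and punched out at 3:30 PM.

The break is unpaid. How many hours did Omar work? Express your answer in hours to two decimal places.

5.20 hours

The shift: 9:58 AM–3:30 PM = 5 h 32 min; less 20 min break → 5 h 12 min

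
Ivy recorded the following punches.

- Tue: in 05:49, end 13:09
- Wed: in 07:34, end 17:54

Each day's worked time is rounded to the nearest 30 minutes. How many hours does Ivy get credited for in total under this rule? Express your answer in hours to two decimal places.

18.00 hours

Tue: 05:49–13:09 = 7 h 20 min → rounds to 7 h 30 min
Wed: 07:34–17:54 = 10 h 20 min → rounds to 10 h 30 min
Total credited: 18 h 0 min.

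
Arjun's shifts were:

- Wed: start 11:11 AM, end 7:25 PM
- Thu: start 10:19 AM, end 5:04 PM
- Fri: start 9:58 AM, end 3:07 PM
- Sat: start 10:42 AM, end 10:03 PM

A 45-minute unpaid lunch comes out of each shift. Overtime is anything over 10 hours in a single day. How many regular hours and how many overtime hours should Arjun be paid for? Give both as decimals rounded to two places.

Regular 27.88 hours, overtime 0.60 hours

Wed: 11:11 AM–7:25 PM = 8 h 14 min; less 45 min break → 7 h 29 min
Thu: 10:19 AM–5:04 PM = 6 h 45 min; less 45 min break → 6 h 0 min
Fri: 9:58 AM–3:07 PM = 5 h 9 min; less 45 min break → 4 h 24 min
Sat: 10:42 AM–10:03 PM = 11 h 21 min; less 45 min break → 10 h 36 min
Wed reg 7 h 29 min / OT 0 h 0 min; Thu reg 6 h 0 min / OT 0 h 0 min; Fri reg 4 h 24 min / OT 0 h 0 min; Sat reg 10 h 0 min / OT 0 h 36 min.
Totals: regular 27 h 53 min, overtime 0 h 36 min.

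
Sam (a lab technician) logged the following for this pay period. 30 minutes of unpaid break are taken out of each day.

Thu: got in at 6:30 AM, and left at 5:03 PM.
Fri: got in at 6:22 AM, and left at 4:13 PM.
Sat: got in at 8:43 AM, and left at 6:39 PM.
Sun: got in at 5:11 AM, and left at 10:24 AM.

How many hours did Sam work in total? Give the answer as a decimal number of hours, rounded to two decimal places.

Thu: 6:30 AM–5:03 PM = 10 h 33 min; less 30 min break → 10 h 3 min
Fri: 6:22 AM–4:13 PM = 9 h 51 min; less 30 min break → 9 h 21 min
Sat: 8:43 AM–6:39 PM = 9 h 56 min; less 30 min break → 9 h 26 min
Sun: 5:11 AM–10:24 AM = 5 h 13 min; less 30 min break → 4 h 43 min
Total: 10 h 3 min + 9 h 21 min + 9 h 26 min + 4 h 43 min = 33 h 33 min.

33.55 hours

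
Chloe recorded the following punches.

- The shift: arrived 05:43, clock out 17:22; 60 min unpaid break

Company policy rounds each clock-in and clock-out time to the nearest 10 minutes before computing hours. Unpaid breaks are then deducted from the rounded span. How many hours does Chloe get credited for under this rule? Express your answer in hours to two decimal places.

The shift: in 05:43→05:40, out 17:22→17:20; 11 h 40 min − 60 min = 10 h 40 min

10.67 hours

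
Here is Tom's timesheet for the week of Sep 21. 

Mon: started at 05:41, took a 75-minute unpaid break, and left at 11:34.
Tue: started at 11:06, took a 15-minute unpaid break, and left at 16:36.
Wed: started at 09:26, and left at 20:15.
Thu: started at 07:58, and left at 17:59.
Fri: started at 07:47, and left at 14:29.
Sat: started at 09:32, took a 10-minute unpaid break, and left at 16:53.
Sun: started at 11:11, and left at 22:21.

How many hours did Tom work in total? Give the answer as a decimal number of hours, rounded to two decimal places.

Mon: 05:41–11:34 = 5 h 53 min; less 75 min break → 4 h 38 min
Tue: 11:06–16:36 = 5 h 30 min; less 15 min break → 5 h 15 min
Wed: 09:26–20:15 = 10 h 49 min
Thu: 07:58–17:59 = 10 h 1 min
Fri: 07:47–14:29 = 6 h 42 min
Sat: 09:32–16:53 = 7 h 21 min; less 10 min break → 7 h 11 min
Sun: 11:11–22:21 = 11 h 10 min
Total: 4 h 38 min + 5 h 15 min + 10 h 49 min + 10 h 1 min + 6 h 42 min + 7 h 11 min + 11 h 10 min = 55 h 46 min.

55.77 hours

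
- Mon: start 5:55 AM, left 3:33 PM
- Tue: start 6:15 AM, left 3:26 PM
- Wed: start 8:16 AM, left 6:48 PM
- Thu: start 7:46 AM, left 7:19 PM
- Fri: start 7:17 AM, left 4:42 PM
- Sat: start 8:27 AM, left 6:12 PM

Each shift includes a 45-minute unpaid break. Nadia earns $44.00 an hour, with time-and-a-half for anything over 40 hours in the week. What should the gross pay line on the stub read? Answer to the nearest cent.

$2787.40

Mon: 5:55 AM–3:33 PM = 9 h 38 min; less 45 min break → 8 h 53 min
Tue: 6:15 AM–3:26 PM = 9 h 11 min; less 45 min break → 8 h 26 min
Wed: 8:16 AM–6:48 PM = 10 h 32 min; less 45 min break → 9 h 47 min
Thu: 7:46 AM–7:19 PM = 11 h 33 min; less 45 min break → 10 h 48 min
Fri: 7:17 AM–4:42 PM = 9 h 25 min; less 45 min break → 8 h 40 min
Sat: 8:27 AM–6:12 PM = 9 h 45 min; less 45 min break → 9 h 0 min
Total worked: 55 h 34 min = 3334 min.
Regular 40 h 0 min = 2400 min at $44.00/h; overtime 15 h 34 min = 934 min at $66.00/h.
Pay = (2400 × $44.00 + 934 × $66.00) ÷ 60 = $2787.40.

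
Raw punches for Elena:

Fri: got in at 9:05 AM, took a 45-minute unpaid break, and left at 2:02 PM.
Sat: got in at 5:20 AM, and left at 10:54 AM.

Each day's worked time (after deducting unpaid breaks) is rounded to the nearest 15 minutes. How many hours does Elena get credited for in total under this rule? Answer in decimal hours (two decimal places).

Fri: 9:05 AM–2:02 PM = 4 h 57 min − 45 min = 4 h 12 min → rounds to 4 h 15 min
Sat: 5:20 AM–10:54 AM = 5 h 34 min → rounds to 5 h 30 min
Total credited: 9 h 45 min.

9.75 hours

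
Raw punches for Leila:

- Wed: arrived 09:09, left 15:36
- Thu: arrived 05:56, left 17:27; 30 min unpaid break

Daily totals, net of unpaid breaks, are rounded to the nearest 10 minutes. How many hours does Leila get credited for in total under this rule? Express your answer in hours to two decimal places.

Wed: 09:09–15:36 = 6 h 27 min → rounds to 6 h 30 min
Thu: 05:56–17:27 = 11 h 31 min − 30 min = 11 h 1 min → rounds to 11 h 0 min
Total credited: 17 h 30 min.

17.50 hours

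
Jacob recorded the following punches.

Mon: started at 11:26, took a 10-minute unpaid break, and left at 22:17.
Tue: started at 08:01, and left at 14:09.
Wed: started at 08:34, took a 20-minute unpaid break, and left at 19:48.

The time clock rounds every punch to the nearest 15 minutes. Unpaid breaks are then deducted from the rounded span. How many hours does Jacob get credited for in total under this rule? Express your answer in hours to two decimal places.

Mon: in 11:26→11:30, out 22:17→22:15; 10 h 45 min − 10 min = 10 h 35 min
Tue: in 08:01→08:00, out 14:09→14:15; 6 h 15 min
Wed: in 08:34→08:30, out 19:48→19:45; 11 h 15 min − 20 min = 10 h 55 min
Total credited: 27 h 45 min.

27.75 hours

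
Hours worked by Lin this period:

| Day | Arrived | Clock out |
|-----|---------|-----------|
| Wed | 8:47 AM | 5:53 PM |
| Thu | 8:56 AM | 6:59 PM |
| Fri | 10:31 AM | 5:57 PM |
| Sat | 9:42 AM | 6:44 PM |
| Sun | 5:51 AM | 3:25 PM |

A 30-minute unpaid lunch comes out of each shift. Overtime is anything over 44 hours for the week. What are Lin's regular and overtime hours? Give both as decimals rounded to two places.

Wed: 8:47 AM–5:53 PM = 9 h 6 min; less 30 min break → 8 h 36 min
Thu: 8:56 AM–6:59 PM = 10 h 3 min; less 30 min break → 9 h 33 min
Fri: 10:31 AM–5:57 PM = 7 h 26 min; less 30 min break → 6 h 56 min
Sat: 9:42 AM–6:44 PM = 9 h 2 min; less 30 min break → 8 h 32 min
Sun: 5:51 AM–3:25 PM = 9 h 34 min; less 30 min break → 9 h 4 min
Total worked: 42 h 41 min = 42.68 h.
Threshold 44 h → overtime 0 h 0 min, regular 42 h 41 min.

Regular 42.68 hours, overtime 0.00 hours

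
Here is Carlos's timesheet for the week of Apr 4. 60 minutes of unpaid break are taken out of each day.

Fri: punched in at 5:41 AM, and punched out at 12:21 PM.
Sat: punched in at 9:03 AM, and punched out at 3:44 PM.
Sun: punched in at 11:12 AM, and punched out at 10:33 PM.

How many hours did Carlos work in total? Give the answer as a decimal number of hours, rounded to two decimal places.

Fri: 5:41 AM–12:21 PM = 6 h 40 min; less 60 min break → 5 h 40 min
Sat: 9:03 AM–3:44 PM = 6 h 41 min; less 60 min break → 5 h 41 min
Sun: 11:12 AM–10:33 PM = 11 h 21 min; less 60 min break → 10 h 21 min
Total: 5 h 40 min + 5 h 41 min + 10 h 21 min = 21 h 42 min.

21.70 hours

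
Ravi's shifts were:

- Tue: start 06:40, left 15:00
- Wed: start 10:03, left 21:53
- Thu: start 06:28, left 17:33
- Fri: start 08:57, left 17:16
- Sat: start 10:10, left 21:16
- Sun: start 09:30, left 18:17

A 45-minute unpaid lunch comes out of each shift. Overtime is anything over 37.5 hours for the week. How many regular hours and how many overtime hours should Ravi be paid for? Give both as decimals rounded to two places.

Regular 37.50 hours, overtime 17.45 hours

Tue: 06:40–15:00 = 8 h 20 min; less 45 min break → 7 h 35 min
Wed: 10:03–21:53 = 11 h 50 min; less 45 min break → 11 h 5 min
Thu: 06:28–17:33 = 11 h 5 min; less 45 min break → 10 h 20 min
Fri: 08:57–17:16 = 8 h 19 min; less 45 min break → 7 h 34 min
Sat: 10:10–21:16 = 11 h 6 min; less 45 min break → 10 h 21 min
Sun: 09:30–18:17 = 8 h 47 min; less 45 min break → 8 h 2 min
Total worked: 54 h 57 min = 54.95 h.
Threshold 37.5 h → overtime 17 h 27 min, regular 37 h 30 min.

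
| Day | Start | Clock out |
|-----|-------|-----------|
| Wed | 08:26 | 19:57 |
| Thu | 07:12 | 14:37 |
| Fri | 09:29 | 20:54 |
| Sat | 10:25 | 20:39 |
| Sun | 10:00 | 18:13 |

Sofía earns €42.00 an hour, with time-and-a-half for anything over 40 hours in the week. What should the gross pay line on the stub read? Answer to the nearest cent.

Wed: 08:26–19:57 = 11 h 31 min
Thu: 07:12–14:37 = 7 h 25 min
Fri: 09:29–20:54 = 11 h 25 min
Sat: 10:25–20:39 = 10 h 14 min
Sun: 10:00–18:13 = 8 h 13 min
Total worked: 48 h 48 min = 2928 min.
Regular 40 h 0 min = 2400 min at €42.00/h; overtime 8 h 48 min = 528 min at €63.00/h.
Pay = (2400 × €42.00 + 528 × €63.00) ÷ 60 = €2234.40.

€2234.40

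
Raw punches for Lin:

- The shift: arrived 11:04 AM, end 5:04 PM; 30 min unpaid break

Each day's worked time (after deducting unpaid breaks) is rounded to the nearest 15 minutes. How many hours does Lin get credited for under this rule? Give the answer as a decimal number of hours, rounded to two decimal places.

The shift: 11:04 AM–5:04 PM = 6 h 0 min − 30 min = 5 h 30 min → rounds to 5 h 30 min

5.50 hours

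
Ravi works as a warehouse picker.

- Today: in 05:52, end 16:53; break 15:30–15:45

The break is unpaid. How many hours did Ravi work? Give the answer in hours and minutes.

Today: 05:52–16:53 = 11 h 1 min; less 15 min break → 10 h 46 min

10 h 46 min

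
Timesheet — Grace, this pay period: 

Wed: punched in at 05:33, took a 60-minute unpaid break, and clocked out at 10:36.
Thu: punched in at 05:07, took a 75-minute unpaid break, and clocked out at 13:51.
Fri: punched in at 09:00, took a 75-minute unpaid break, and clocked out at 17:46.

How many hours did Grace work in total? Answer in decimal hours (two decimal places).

Wed: 05:33–10:36 = 5 h 3 min; less 60 min break → 4 h 3 min
Thu: 05:07–13:51 = 8 h 44 min; less 75 min break → 7 h 29 min
Fri: 09:00–17:46 = 8 h 46 min; less 75 min break → 7 h 31 min
Total: 4 h 3 min + 7 h 29 min + 7 h 31 min = 19 h 3 min.

19.05 hours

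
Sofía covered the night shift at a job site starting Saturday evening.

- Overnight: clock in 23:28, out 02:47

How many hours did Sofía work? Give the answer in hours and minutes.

Overnight: 23:28 → midnight = 0 h 32 min; midnight → 02:47 = 2 h 47 min; span 3 h 19 min

3 h 19 min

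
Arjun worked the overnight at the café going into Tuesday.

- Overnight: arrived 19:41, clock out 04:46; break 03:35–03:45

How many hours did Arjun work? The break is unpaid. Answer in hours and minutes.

8 h 55 min

Overnight: 19:41 → midnight = 4 h 19 min; midnight → 04:46 = 4 h 46 min; span 9 h 5 min; less 10 min break → 8 h 55 min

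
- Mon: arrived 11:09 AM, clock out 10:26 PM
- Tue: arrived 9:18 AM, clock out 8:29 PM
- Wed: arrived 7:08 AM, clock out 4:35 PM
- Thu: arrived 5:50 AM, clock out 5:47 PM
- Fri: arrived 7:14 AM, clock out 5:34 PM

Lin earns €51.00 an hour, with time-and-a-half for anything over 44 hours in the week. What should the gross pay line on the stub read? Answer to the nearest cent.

€3024.30

Mon: 11:09 AM–10:26 PM = 11 h 17 min
Tue: 9:18 AM–8:29 PM = 11 h 11 min
Wed: 7:08 AM–4:35 PM = 9 h 27 min
Thu: 5:50 AM–5:47 PM = 11 h 57 min
Fri: 7:14 AM–5:34 PM = 10 h 20 min
Total worked: 54 h 12 min = 3252 min.
Regular 44 h 0 min = 2640 min at €51.00/h; overtime 10 h 12 min = 612 min at €76.50/h.
Pay = (2640 × €51.00 + 612 × €76.50) ÷ 60 = €3024.30.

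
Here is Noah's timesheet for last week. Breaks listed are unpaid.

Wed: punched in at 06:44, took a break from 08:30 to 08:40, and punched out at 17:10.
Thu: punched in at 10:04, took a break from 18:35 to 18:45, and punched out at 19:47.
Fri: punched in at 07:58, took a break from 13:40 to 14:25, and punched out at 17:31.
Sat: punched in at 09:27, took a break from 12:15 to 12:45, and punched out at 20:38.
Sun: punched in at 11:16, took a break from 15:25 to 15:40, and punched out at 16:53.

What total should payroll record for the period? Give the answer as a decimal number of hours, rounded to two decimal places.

Wed: 06:44–17:10 = 10 h 26 min; less 10 min break → 10 h 16 min
Thu: 10:04–19:47 = 9 h 43 min; less 10 min break → 9 h 33 min
Fri: 07:58–17:31 = 9 h 33 min; less 45 min break → 8 h 48 min
Sat: 09:27–20:38 = 11 h 11 min; less 30 min break → 10 h 41 min
Sun: 11:16–16:53 = 5 h 37 min; less 15 min break → 5 h 22 min
Total: 10 h 16 min + 9 h 33 min + 8 h 48 min + 10 h 41 min + 5 h 22 min = 44 h 40 min.

44.67 hours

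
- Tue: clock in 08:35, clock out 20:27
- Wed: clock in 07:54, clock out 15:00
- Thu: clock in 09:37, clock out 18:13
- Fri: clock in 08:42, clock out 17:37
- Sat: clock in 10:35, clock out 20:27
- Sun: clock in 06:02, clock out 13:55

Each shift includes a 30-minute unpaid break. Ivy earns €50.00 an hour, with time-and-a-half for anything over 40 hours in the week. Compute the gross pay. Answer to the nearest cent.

Tue: 08:35–20:27 = 11 h 52 min; less 30 min break → 11 h 22 min
Wed: 07:54–15:00 = 7 h 6 min; less 30 min break → 6 h 36 min
Thu: 09:37–18:13 = 8 h 36 min; less 30 min break → 8 h 6 min
Fri: 08:42–17:37 = 8 h 55 min; less 30 min break → 8 h 25 min
Sat: 10:35–20:27 = 9 h 52 min; less 30 min break → 9 h 22 min
Sun: 06:02–13:55 = 7 h 53 min; less 30 min break → 7 h 23 min
Total worked: 51 h 14 min = 3074 min.
Regular 40 h 0 min = 2400 min at €50.00/h; overtime 11 h 14 min = 674 min at €75.00/h.
Pay = (2400 × €50.00 + 674 × €75.00) ÷ 60 = €2842.50.

€2842.50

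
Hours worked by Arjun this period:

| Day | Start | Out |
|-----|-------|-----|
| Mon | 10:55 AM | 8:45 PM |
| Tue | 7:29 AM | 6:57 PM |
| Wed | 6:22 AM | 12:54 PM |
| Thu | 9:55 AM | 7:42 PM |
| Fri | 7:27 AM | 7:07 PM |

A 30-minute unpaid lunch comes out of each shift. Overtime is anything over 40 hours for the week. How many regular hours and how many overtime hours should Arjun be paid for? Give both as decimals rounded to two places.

Regular 40.00 hours, overtime 6.78 hours

Mon: 10:55 AM–8:45 PM = 9 h 50 min; less 30 min break → 9 h 20 min
Tue: 7:29 AM–6:57 PM = 11 h 28 min; less 30 min break → 10 h 58 min
Wed: 6:22 AM–12:54 PM = 6 h 32 min; less 30 min break → 6 h 2 min
Thu: 9:55 AM–7:42 PM = 9 h 47 min; less 30 min break → 9 h 17 min
Fri: 7:27 AM–7:07 PM = 11 h 40 min; less 30 min break → 11 h 10 min
Total worked: 46 h 47 min = 46.78 h.
Threshold 40 h → overtime 6 h 47 min, regular 40 h 0 min.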